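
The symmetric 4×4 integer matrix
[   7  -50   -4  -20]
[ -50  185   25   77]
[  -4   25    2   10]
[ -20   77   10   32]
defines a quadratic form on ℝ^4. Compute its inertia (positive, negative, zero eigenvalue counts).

step 0: pivot 7 → sign +
step 1: pivot -1205/7 → sign −
step 2: pivot -51/241 → sign −
step 3: pivot 6/85 → sign +
signature = (2, 2, 0)

Answer: (2, 2, 0)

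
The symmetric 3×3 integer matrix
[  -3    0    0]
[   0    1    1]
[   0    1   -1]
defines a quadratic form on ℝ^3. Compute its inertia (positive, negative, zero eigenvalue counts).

step 0: pivot -3 → sign −
step 1: pivot 1 → sign +
step 2: pivot -2 → sign −
signature = (1, 2, 0)

Answer: (1, 2, 0)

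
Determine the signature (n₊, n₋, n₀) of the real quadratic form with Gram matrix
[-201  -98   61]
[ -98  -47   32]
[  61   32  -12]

step 0: pivot -201 → sign −
step 1: pivot 157/201 → sign +
step 2: pivot -3/157 → sign −
signature = (1, 2, 0)

Answer: (1, 2, 0)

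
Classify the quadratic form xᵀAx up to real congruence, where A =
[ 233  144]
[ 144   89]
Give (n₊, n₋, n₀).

step 0: pivot 233 → sign +
step 1: pivot 1/233 → sign +
signature = (2, 0, 0)

Answer: (2, 0, 0)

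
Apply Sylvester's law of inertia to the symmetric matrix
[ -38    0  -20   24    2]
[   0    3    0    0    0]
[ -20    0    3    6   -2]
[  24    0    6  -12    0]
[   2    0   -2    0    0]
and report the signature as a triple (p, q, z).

step 0: pivot -38 → sign −
step 1: pivot 3 → sign +
step 2: pivot 257/19 → sign +
step 3: pivot -24/257 → sign −
step 4: row/col 4 already zero → sign 0
signature = (2, 2, 1)

Answer: (2, 2, 1)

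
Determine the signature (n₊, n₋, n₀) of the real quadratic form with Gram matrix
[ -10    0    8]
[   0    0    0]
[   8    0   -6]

Answer: (1, 1, 1)

Derivation:
step 0: pivot -10 → sign −
step 1: pivot 2/5 → sign +
step 2: row/col 2 already zero → sign 0
signature = (1, 1, 1)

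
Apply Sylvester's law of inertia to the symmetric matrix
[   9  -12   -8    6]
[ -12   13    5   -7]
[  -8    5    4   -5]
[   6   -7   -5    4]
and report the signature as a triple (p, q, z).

step 0: pivot 9 → sign +
step 1: pivot -3 → sign −
step 2: pivot 205/27 → sign +
step 3: pivot 3/205 → sign +
signature = (3, 1, 0)

Answer: (3, 1, 0)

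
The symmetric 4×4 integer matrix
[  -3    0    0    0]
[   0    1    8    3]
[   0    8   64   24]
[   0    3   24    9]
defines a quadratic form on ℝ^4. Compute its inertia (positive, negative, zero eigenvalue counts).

Answer: (1, 1, 2)

Derivation:
step 0: pivot -3 → sign −
step 1: pivot 1 → sign +
step 2: row/col 2 already zero → sign 0
step 3: row/col 3 already zero → sign 0
signature = (1, 1, 2)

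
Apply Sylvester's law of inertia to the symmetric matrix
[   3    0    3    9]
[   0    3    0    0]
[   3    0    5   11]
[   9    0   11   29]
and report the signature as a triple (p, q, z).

Answer: (3, 0, 1)

Derivation:
step 0: pivot 3 → sign +
step 1: pivot 3 → sign +
step 2: pivot 2 → sign +
step 3: row/col 3 already zero → sign 0
signature = (3, 0, 1)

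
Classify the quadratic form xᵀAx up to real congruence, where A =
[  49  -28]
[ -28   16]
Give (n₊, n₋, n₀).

step 0: pivot 49 → sign +
step 1: row/col 1 already zero → sign 0
signature = (1, 0, 1)

Answer: (1, 0, 1)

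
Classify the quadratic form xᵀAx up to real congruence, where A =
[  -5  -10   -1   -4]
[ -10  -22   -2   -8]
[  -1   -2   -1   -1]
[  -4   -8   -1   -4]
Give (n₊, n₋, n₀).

step 0: pivot -5 → sign −
step 1: pivot -2 → sign −
step 2: pivot -4/5 → sign −
step 3: pivot -3/4 → sign −
signature = (0, 4, 0)

Answer: (0, 4, 0)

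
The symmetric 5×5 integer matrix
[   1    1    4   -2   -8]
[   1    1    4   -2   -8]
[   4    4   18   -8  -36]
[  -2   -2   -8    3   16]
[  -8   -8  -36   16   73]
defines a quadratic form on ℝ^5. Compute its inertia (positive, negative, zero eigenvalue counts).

Answer: (3, 1, 1)

Derivation:
step 0: pivot 1 → sign +
step 1: pivot 2 → sign +
step 2: pivot -1 → sign −
step 3: pivot 1 → sign +
step 4: row/col 4 already zero → sign 0
signature = (3, 1, 1)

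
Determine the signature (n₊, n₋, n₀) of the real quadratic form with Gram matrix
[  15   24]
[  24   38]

step 0: pivot 15 → sign +
step 1: pivot -2/5 → sign −
signature = (1, 1, 0)

Answer: (1, 1, 0)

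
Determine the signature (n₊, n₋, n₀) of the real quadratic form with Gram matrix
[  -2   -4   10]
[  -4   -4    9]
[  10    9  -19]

Answer: (2, 1, 0)

Derivation:
step 0: pivot -2 → sign −
step 1: pivot 4 → sign +
step 2: pivot 3/4 → sign +
signature = (2, 1, 0)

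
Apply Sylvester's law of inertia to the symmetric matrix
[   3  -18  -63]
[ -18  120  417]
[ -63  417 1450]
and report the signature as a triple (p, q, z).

step 0: pivot 3 → sign +
step 1: pivot 12 → sign +
step 2: pivot 1/4 → sign +
signature = (3, 0, 0)

Answer: (3, 0, 0)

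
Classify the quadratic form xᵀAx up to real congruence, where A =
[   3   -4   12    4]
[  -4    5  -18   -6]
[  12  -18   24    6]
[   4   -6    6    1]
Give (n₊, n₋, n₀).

Answer: (1, 2, 1)

Derivation:
step 0: pivot 3 → sign +
step 1: pivot -1/3 → sign −
step 2: pivot -12 → sign −
step 3: row/col 3 already zero → sign 0
signature = (1, 2, 1)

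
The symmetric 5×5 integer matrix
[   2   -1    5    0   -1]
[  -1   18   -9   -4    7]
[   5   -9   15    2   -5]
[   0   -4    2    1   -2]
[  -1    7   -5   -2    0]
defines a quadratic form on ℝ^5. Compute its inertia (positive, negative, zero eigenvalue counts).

step 0: pivot 2 → sign +
step 1: pivot 35/2 → sign +
step 2: pivot 3/35 → sign +
step 3: pivot -3 → sign −
step 4: pivot -3 → sign −
signature = (3, 2, 0)

Answer: (3, 2, 0)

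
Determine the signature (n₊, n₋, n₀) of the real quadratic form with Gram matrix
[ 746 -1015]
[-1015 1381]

step 0: pivot 746 → sign +
step 1: pivot 1/746 → sign +
signature = (2, 0, 0)

Answer: (2, 0, 0)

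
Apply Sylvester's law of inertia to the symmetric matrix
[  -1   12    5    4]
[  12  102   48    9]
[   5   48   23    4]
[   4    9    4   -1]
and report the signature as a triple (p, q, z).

Answer: (2, 1, 1)

Derivation:
step 0: pivot -1 → sign −
step 1: pivot 246 → sign +
step 2: pivot 24/41 → sign +
step 3: row/col 3 already zero → sign 0
signature = (2, 1, 1)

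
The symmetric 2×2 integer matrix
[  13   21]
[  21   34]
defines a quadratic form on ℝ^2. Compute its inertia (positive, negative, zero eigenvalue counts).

Answer: (2, 0, 0)

Derivation:
step 0: pivot 13 → sign +
step 1: pivot 1/13 → sign +
signature = (2, 0, 0)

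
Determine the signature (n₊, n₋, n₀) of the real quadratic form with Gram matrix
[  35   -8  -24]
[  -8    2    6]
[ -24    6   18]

Answer: (2, 0, 1)

Derivation:
step 0: pivot 35 → sign +
step 1: pivot 6/35 → sign +
step 2: row/col 2 already zero → sign 0
signature = (2, 0, 1)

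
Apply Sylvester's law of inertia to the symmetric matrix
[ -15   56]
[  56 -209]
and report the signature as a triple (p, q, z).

Answer: (1, 1, 0)

Derivation:
step 0: pivot -15 → sign −
step 1: pivot 1/15 → sign +
signature = (1, 1, 0)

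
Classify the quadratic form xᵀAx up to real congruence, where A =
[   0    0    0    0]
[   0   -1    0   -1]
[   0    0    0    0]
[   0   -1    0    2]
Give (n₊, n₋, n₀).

Answer: (1, 1, 2)

Derivation:
step 0: pivot -1 → sign −
step 1: pivot 3 → sign +
step 2: row/col 2 already zero → sign 0
step 3: row/col 3 already zero → sign 0
signature = (1, 1, 2)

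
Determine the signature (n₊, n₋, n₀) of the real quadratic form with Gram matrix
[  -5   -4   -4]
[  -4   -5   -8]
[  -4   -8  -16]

Answer: (0, 2, 1)

Derivation:
step 0: pivot -5 → sign −
step 1: pivot -9/5 → sign −
step 2: row/col 2 already zero → sign 0
signature = (0, 2, 1)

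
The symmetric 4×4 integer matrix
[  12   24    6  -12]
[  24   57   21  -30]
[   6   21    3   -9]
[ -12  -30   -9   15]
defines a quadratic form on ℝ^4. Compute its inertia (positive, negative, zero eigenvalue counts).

step 0: pivot 12 → sign +
step 1: pivot 9 → sign +
step 2: pivot -9 → sign −
step 3: row/col 3 already zero → sign 0
signature = (2, 1, 1)

Answer: (2, 1, 1)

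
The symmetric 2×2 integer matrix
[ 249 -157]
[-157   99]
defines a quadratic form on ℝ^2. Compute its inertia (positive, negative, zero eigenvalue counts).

step 0: pivot 249 → sign +
step 1: pivot 2/249 → sign +
signature = (2, 0, 0)

Answer: (2, 0, 0)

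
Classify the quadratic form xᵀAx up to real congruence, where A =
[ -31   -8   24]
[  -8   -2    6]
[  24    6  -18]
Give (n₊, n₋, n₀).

step 0: pivot -31 → sign −
step 1: pivot 2/31 → sign +
step 2: row/col 2 already zero → sign 0
signature = (1, 1, 1)

Answer: (1, 1, 1)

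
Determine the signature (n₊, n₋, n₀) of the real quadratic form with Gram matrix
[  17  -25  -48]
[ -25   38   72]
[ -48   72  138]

step 0: pivot 17 → sign +
step 1: pivot 21/17 → sign +
step 2: pivot 6/7 → sign +
signature = (3, 0, 0)

Answer: (3, 0, 0)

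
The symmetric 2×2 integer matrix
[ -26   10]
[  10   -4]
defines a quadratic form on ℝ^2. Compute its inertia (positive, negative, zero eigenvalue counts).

Answer: (0, 2, 0)

Derivation:
step 0: pivot -26 → sign −
step 1: pivot -2/13 → sign −
signature = (0, 2, 0)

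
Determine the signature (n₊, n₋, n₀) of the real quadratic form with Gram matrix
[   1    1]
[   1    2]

step 0: pivot 1 → sign +
step 1: pivot 1 → sign +
signature = (2, 0, 0)

Answer: (2, 0, 0)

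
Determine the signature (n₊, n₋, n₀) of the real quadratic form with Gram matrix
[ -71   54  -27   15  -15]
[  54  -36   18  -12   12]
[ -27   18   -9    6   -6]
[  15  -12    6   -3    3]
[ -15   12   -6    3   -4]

Answer: (2, 2, 1)

Derivation:
step 0: pivot -71 → sign −
step 1: pivot 360/71 → sign +
step 2: pivot 1/10 → sign +
step 3: pivot -1 → sign −
step 4: row/col 4 already zero → sign 0
signature = (2, 2, 1)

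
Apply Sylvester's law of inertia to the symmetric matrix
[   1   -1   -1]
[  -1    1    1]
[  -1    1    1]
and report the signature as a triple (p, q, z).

Answer: (1, 0, 2)

Derivation:
step 0: pivot 1 → sign +
step 1: row/col 1 already zero → sign 0
step 2: row/col 2 already zero → sign 0
signature = (1, 0, 2)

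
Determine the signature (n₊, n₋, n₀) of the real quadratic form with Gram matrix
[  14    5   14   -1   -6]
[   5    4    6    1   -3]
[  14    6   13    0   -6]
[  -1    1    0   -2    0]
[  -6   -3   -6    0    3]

step 0: pivot 14 → sign +
step 1: pivot 31/14 → sign +
step 2: pivot -45/31 → sign −
step 3: pivot -14/5 → sign −
step 4: pivot 3/14 → sign +
signature = (3, 2, 0)

Answer: (3, 2, 0)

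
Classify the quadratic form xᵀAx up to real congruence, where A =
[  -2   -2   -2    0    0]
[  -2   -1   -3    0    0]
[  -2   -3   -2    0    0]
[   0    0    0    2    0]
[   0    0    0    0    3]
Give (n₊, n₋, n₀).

Answer: (3, 2, 0)

Derivation:
step 0: pivot -2 → sign −
step 1: pivot 1 → sign +
step 2: pivot -1 → sign −
step 3: pivot 2 → sign +
step 4: pivot 3 → sign +
signature = (3, 2, 0)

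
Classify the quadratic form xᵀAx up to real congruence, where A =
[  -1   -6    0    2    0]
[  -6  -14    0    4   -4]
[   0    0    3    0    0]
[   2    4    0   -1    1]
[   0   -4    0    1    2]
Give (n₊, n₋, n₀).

Answer: (3, 2, 0)

Derivation:
step 0: pivot -1 → sign −
step 1: pivot 22 → sign +
step 2: pivot 3 → sign +
step 3: pivot 1/11 → sign +
step 4: pivot -1 → sign −
signature = (3, 2, 0)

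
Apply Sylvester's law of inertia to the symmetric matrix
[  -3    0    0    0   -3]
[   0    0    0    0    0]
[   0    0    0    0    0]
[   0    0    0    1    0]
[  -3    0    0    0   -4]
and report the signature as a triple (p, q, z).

Answer: (1, 2, 2)

Derivation:
step 0: pivot -3 → sign −
step 1: pivot 1 → sign +
step 2: pivot -1 → sign −
step 3: row/col 3 already zero → sign 0
step 4: row/col 4 already zero → sign 0
signature = (1, 2, 2)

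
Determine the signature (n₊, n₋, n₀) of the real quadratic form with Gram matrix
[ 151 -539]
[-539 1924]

Answer: (2, 0, 0)

Derivation:
step 0: pivot 151 → sign +
step 1: pivot 3/151 → sign +
signature = (2, 0, 0)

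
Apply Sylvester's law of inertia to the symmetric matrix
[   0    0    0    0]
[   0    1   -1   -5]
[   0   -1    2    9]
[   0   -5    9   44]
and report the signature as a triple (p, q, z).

step 0: pivot 1 → sign +
step 1: pivot 1 → sign +
step 2: pivot 3 → sign +
step 3: row/col 3 already zero → sign 0
signature = (3, 0, 1)

Answer: (3, 0, 1)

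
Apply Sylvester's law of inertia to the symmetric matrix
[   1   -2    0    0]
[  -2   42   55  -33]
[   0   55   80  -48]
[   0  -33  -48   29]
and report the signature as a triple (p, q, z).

Answer: (4, 0, 0)

Derivation:
step 0: pivot 1 → sign +
step 1: pivot 38 → sign +
step 2: pivot 15/38 → sign +
step 3: pivot 1/5 → sign +
signature = (4, 0, 0)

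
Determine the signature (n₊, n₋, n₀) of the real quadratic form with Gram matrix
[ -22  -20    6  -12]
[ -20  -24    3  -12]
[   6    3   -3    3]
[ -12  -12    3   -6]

Answer: (1, 3, 0)

Derivation:
step 0: pivot -22 → sign −
step 1: pivot -64/11 → sign −
step 2: pivot -21/64 → sign −
step 3: pivot 6/7 → sign +
signature = (1, 3, 0)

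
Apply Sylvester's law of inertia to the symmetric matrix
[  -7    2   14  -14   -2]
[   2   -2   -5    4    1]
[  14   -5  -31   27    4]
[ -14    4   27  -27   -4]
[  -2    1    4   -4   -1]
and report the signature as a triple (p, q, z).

step 0: pivot -7 → sign −
step 1: pivot -10/7 → sign −
step 2: pivot -23/10 → sign −
step 3: pivot 33/23 → sign +
step 4: pivot -3/11 → sign −
signature = (1, 4, 0)

Answer: (1, 4, 0)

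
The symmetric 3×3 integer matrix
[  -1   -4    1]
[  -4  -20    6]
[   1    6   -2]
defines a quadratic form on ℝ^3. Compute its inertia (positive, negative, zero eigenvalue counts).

step 0: pivot -1 → sign −
step 1: pivot -4 → sign −
step 2: row/col 2 already zero → sign 0
signature = (0, 2, 1)

Answer: (0, 2, 1)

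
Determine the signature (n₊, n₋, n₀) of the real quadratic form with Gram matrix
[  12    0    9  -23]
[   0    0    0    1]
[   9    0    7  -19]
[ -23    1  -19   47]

Answer: (3, 1, 0)

Derivation:
step 0: pivot 12 → sign +
step 1: pivot 1/4 → sign +
step 2: pivot -28/3 → sign −
step 3: pivot 3/28 → sign +
signature = (3, 1, 0)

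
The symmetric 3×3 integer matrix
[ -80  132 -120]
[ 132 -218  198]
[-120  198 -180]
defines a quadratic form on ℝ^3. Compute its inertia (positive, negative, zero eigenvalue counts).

Answer: (0, 2, 1)

Derivation:
step 0: pivot -80 → sign −
step 1: pivot -1/5 → sign −
step 2: row/col 2 already zero → sign 0
signature = (0, 2, 1)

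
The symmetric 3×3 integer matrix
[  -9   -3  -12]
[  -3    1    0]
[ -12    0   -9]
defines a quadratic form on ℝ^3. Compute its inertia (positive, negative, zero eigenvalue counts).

Answer: (1, 2, 0)

Derivation:
step 0: pivot -9 → sign −
step 1: pivot 2 → sign +
step 2: pivot -1 → sign −
signature = (1, 2, 0)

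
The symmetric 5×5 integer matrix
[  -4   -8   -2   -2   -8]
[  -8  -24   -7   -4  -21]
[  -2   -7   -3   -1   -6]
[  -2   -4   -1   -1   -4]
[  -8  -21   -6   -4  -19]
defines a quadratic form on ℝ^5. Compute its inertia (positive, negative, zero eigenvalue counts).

Answer: (1, 3, 1)

Derivation:
step 0: pivot -4 → sign −
step 1: pivot -8 → sign −
step 2: pivot -7/8 → sign −
step 3: pivot 1/7 → sign +
step 4: row/col 4 already zero → sign 0
signature = (1, 3, 1)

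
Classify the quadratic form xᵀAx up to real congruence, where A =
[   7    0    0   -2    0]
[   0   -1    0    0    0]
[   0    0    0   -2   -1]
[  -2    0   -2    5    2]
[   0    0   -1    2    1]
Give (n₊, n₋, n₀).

Answer: (3, 2, 0)

Derivation:
step 0: pivot 7 → sign +
step 1: pivot -1 → sign −
step 2: pivot 31/7 → sign +
step 3: pivot -28/31 → sign −
step 4: pivot 3/28 → sign +
signature = (3, 2, 0)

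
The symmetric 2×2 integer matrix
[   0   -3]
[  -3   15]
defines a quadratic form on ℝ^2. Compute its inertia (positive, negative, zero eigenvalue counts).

Answer: (1, 1, 0)

Derivation:
step 0: pivot 15 → sign +
step 1: pivot -3/5 → sign −
signature = (1, 1, 0)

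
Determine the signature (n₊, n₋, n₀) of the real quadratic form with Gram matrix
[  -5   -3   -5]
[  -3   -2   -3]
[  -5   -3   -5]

step 0: pivot -5 → sign −
step 1: pivot -1/5 → sign −
step 2: row/col 2 already zero → sign 0
signature = (0, 2, 1)

Answer: (0, 2, 1)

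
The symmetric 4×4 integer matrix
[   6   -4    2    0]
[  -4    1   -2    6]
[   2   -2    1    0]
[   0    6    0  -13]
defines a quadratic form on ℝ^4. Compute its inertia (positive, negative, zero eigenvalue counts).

step 0: pivot 6 → sign +
step 1: pivot -5/3 → sign −
step 2: pivot 3/5 → sign +
step 3: pivot -1 → sign −
signature = (2, 2, 0)

Answer: (2, 2, 0)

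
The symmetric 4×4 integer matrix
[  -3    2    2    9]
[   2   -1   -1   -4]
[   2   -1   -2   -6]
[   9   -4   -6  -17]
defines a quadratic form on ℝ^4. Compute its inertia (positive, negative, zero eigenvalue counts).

Answer: (2, 2, 0)

Derivation:
step 0: pivot -3 → sign −
step 1: pivot 1/3 → sign +
step 2: pivot -1 → sign −
step 3: pivot 2 → sign +
signature = (2, 2, 0)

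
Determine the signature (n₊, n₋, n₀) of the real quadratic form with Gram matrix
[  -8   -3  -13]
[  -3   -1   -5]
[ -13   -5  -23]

step 0: pivot -8 → sign −
step 1: pivot 1/8 → sign +
step 2: pivot -2 → sign −
signature = (1, 2, 0)

Answer: (1, 2, 0)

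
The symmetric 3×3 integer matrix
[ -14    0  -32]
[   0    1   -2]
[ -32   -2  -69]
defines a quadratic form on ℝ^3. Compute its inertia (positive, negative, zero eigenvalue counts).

step 0: pivot -14 → sign −
step 1: pivot 1 → sign +
step 2: pivot 1/7 → sign +
signature = (2, 1, 0)

Answer: (2, 1, 0)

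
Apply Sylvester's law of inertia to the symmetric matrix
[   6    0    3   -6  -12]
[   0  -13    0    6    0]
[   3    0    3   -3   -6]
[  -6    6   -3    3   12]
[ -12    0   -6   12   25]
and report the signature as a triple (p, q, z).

step 0: pivot 6 → sign +
step 1: pivot -13 → sign −
step 2: pivot 3/2 → sign +
step 3: pivot -3/13 → sign −
step 4: pivot 1 → sign +
signature = (3, 2, 0)

Answer: (3, 2, 0)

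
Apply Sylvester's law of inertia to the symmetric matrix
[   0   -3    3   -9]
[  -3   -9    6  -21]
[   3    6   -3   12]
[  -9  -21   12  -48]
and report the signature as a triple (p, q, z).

step 0: pivot -9 → sign −
step 1: pivot 1 → sign +
step 2: pivot -3 → sign −
step 3: row/col 3 already zero → sign 0
signature = (1, 2, 1)

Answer: (1, 2, 1)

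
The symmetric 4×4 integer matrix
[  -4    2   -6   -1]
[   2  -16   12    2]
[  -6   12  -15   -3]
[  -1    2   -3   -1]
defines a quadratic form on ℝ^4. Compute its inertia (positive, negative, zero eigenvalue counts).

Answer: (0, 3, 1)

Derivation:
step 0: pivot -4 → sign −
step 1: pivot -15 → sign −
step 2: pivot -3/5 → sign −
step 3: row/col 3 already zero → sign 0
signature = (0, 3, 1)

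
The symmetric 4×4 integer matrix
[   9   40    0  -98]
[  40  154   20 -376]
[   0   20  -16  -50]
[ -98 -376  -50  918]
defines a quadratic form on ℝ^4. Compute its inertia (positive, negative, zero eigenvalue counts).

Answer: (3, 1, 0)

Derivation:
step 0: pivot 9 → sign +
step 1: pivot -214/9 → sign −
step 2: pivot 88/107 → sign +
step 3: pivot 1/22 → sign +
signature = (3, 1, 0)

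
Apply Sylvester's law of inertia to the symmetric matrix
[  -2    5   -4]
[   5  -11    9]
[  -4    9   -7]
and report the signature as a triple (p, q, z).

step 0: pivot -2 → sign −
step 1: pivot 3/2 → sign +
step 2: pivot 1/3 → sign +
signature = (2, 1, 0)

Answer: (2, 1, 0)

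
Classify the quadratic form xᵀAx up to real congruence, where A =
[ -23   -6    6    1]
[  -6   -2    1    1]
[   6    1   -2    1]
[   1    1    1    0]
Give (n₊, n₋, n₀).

step 0: pivot -23 → sign −
step 1: pivot -10/23 → sign −
step 2: pivot 3/10 → sign +
step 3: pivot 1 → sign +
signature = (2, 2, 0)

Answer: (2, 2, 0)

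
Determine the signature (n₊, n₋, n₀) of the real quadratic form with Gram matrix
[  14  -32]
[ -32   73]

step 0: pivot 14 → sign +
step 1: pivot -1/7 → sign −
signature = (1, 1, 0)

Answer: (1, 1, 0)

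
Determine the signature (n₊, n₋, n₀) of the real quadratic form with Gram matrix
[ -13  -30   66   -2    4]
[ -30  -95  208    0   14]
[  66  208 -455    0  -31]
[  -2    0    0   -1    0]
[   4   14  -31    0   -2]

Answer: (2, 3, 0)

Derivation:
step 0: pivot -13 → sign −
step 1: pivot -335/13 → sign −
step 2: pivot 147/335 → sign +
step 3: pivot 3/49 → sign +
step 4: pivot -1/3 → sign −
signature = (2, 3, 0)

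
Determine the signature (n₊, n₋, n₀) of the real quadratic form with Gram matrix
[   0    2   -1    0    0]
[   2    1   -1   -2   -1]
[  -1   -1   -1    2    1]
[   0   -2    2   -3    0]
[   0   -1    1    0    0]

Answer: (2, 3, 0)

Derivation:
step 0: pivot 1 → sign +
step 1: pivot -4 → sign −
step 2: pivot -7/4 → sign −
step 3: pivot -17/7 → sign −
step 4: pivot 3/17 → sign +
signature = (2, 3, 0)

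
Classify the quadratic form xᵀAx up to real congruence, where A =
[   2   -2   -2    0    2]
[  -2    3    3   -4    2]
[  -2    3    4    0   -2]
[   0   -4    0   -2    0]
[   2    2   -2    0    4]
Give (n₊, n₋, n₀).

Answer: (4, 1, 0)

Derivation:
step 0: pivot 2 → sign +
step 1: pivot 1 → sign +
step 2: pivot 1 → sign +
step 3: pivot -34 → sign −
step 4: pivot 2/17 → sign +
signature = (4, 1, 0)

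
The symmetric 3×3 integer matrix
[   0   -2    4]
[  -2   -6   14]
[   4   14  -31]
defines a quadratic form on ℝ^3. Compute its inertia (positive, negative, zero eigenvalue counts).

step 0: pivot -6 → sign −
step 1: pivot 2/3 → sign +
step 2: pivot 1 → sign +
signature = (2, 1, 0)

Answer: (2, 1, 0)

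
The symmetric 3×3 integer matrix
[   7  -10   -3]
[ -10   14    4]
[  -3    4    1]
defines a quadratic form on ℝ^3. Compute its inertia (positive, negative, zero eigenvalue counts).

Answer: (1, 1, 1)

Derivation:
step 0: pivot 7 → sign +
step 1: pivot -2/7 → sign −
step 2: row/col 2 already zero → sign 0
signature = (1, 1, 1)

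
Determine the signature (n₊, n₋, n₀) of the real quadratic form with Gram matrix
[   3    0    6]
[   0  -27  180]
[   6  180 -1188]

step 0: pivot 3 → sign +
step 1: pivot -27 → sign −
step 2: row/col 2 already zero → sign 0
signature = (1, 1, 1)

Answer: (1, 1, 1)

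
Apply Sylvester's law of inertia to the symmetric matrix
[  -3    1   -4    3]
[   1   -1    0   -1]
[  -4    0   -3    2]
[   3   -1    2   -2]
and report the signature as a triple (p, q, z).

Answer: (2, 2, 0)

Derivation:
step 0: pivot -3 → sign −
step 1: pivot -2/3 → sign −
step 2: pivot 5 → sign +
step 3: pivot 1/5 → sign +
signature = (2, 2, 0)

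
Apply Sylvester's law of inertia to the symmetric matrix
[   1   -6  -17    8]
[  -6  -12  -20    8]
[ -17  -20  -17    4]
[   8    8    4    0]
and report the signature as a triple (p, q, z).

Answer: (2, 1, 1)

Derivation:
step 0: pivot 1 → sign +
step 1: pivot -48 → sign −
step 2: pivot 49/12 → sign +
step 3: row/col 3 already zero → sign 0
signature = (2, 1, 1)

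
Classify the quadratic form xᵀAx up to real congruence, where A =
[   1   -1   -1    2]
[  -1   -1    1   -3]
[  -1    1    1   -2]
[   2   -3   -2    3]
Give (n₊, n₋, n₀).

step 0: pivot 1 → sign +
step 1: pivot -2 → sign −
step 2: pivot -1/2 → sign −
step 3: row/col 3 already zero → sign 0
signature = (1, 2, 1)

Answer: (1, 2, 1)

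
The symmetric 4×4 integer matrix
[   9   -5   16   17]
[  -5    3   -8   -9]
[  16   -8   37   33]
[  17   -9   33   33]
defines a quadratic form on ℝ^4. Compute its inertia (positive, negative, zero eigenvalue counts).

step 0: pivot 9 → sign +
step 1: pivot 2/9 → sign +
step 2: pivot 5 → sign +
step 3: pivot -1/5 → sign −
signature = (3, 1, 0)

Answer: (3, 1, 0)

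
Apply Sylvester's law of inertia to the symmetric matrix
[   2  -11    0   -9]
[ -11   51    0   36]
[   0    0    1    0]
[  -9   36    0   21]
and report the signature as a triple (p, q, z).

step 0: pivot 2 → sign +
step 1: pivot -19/2 → sign −
step 2: pivot 1 → sign +
step 3: pivot -6/19 → sign −
signature = (2, 2, 0)

Answer: (2, 2, 0)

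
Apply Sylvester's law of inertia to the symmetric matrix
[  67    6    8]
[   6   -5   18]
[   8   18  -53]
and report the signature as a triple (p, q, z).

step 0: pivot 67 → sign +
step 1: pivot -371/67 → sign −
step 2: pivot -3/371 → sign −
signature = (1, 2, 0)

Answer: (1, 2, 0)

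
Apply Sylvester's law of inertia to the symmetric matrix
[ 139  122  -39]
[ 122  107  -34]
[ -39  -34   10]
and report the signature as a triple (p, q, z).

Answer: (1, 2, 0)

Derivation:
step 0: pivot 139 → sign +
step 1: pivot -11/139 → sign −
step 2: pivot -3/11 → sign −
signature = (1, 2, 0)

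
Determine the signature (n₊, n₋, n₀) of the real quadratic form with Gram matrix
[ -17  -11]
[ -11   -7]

Answer: (1, 1, 0)

Derivation:
step 0: pivot -17 → sign −
step 1: pivot 2/17 → sign +
signature = (1, 1, 0)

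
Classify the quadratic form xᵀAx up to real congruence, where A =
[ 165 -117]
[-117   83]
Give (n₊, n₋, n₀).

step 0: pivot 165 → sign +
step 1: pivot 2/55 → sign +
signature = (2, 0, 0)

Answer: (2, 0, 0)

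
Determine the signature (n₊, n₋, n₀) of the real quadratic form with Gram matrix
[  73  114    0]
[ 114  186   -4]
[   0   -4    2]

step 0: pivot 73 → sign +
step 1: pivot 582/73 → sign +
step 2: pivot -2/291 → sign −
signature = (2, 1, 0)

Answer: (2, 1, 0)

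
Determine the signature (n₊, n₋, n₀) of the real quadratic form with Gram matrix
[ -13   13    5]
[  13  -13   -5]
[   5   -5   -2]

Answer: (0, 2, 1)

Derivation:
step 0: pivot -13 → sign −
step 1: pivot -1/13 → sign −
step 2: row/col 2 already zero → sign 0
signature = (0, 2, 1)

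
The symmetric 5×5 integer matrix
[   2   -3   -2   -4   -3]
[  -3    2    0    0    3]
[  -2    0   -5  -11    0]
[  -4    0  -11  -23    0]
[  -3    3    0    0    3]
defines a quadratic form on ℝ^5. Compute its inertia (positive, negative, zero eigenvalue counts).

step 0: pivot 2 → sign +
step 1: pivot -5/2 → sign −
step 2: pivot -17/5 → sign −
step 3: pivot 22/17 → sign +
step 4: pivot -3/11 → sign −
signature = (2, 3, 0)

Answer: (2, 3, 0)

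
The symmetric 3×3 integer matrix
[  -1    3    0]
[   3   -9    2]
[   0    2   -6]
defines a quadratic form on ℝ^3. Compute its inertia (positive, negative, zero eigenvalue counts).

Answer: (1, 2, 0)

Derivation:
step 0: pivot -1 → sign −
step 1: pivot -6 → sign −
step 2: pivot 2/3 → sign +
signature = (1, 2, 0)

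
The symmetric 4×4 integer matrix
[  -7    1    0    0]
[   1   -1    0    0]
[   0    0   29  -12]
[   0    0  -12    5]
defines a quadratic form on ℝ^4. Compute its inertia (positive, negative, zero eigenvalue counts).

Answer: (2, 2, 0)

Derivation:
step 0: pivot -7 → sign −
step 1: pivot -6/7 → sign −
step 2: pivot 29 → sign +
step 3: pivot 1/29 → sign +
signature = (2, 2, 0)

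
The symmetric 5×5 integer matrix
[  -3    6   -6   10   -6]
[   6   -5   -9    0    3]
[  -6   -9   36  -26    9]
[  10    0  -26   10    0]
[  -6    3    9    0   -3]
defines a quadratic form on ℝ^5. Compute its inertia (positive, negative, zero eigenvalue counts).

Answer: (1, 4, 0)

Derivation:
step 0: pivot -3 → sign −
step 1: pivot 7 → sign +
step 2: pivot -15 → sign −
step 3: pivot -26/35 → sign −
step 4: pivot -2/13 → sign −
signature = (1, 4, 0)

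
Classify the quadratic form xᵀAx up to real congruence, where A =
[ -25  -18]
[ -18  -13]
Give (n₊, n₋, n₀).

step 0: pivot -25 → sign −
step 1: pivot -1/25 → sign −
signature = (0, 2, 0)

Answer: (0, 2, 0)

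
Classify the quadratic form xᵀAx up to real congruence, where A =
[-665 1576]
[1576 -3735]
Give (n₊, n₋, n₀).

Answer: (1, 1, 0)

Derivation:
step 0: pivot -665 → sign −
step 1: pivot 1/665 → sign +
signature = (1, 1, 0)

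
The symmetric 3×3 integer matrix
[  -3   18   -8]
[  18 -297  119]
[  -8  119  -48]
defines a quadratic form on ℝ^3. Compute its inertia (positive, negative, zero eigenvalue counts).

step 0: pivot -3 → sign −
step 1: pivot -189 → sign −
step 2: pivot 1/189 → sign +
signature = (1, 2, 0)

Answer: (1, 2, 0)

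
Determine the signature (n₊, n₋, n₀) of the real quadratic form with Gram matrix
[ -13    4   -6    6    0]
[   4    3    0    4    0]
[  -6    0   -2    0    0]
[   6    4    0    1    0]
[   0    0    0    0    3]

step 0: pivot -13 → sign −
step 1: pivot 55/13 → sign +
step 2: pivot -2/55 → sign −
step 3: pivot -3 → sign −
step 4: pivot 3 → sign +
signature = (2, 3, 0)

Answer: (2, 3, 0)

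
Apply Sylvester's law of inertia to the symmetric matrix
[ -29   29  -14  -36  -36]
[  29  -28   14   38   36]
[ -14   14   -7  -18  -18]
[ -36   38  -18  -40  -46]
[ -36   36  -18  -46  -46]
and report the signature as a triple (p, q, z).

Answer: (3, 2, 0)

Derivation:
step 0: pivot -29 → sign −
step 1: pivot 1 → sign +
step 2: pivot -7/29 → sign −
step 3: pivot 16/7 → sign +
step 4: pivot 1/4 → sign +
signature = (3, 2, 0)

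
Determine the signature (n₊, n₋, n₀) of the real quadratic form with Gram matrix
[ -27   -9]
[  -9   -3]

Answer: (0, 1, 1)

Derivation:
step 0: pivot -27 → sign −
step 1: row/col 1 already zero → sign 0
signature = (0, 1, 1)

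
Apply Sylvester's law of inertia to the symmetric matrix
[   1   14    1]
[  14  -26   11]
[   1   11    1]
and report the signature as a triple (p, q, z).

Answer: (2, 1, 0)

Derivation:
step 0: pivot 1 → sign +
step 1: pivot -222 → sign −
step 2: pivot 3/74 → sign +
signature = (2, 1, 0)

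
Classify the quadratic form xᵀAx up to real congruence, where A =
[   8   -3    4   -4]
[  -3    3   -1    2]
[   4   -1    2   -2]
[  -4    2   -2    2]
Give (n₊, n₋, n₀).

Answer: (2, 1, 1)

Derivation:
step 0: pivot 8 → sign +
step 1: pivot 15/8 → sign +
step 2: pivot -2/15 → sign −
step 3: row/col 3 already zero → sign 0
signature = (2, 1, 1)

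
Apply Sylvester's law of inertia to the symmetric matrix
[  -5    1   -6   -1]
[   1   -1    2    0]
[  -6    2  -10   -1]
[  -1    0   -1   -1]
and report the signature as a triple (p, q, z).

step 0: pivot -5 → sign −
step 1: pivot -4/5 → sign −
step 2: pivot -2 → sign −
step 3: pivot -3/4 → sign −
signature = (0, 4, 0)

Answer: (0, 4, 0)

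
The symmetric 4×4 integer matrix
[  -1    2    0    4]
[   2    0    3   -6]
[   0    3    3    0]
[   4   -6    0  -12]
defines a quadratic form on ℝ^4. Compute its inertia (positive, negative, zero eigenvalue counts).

step 0: pivot -1 → sign −
step 1: pivot 4 → sign +
step 2: pivot 3/4 → sign +
step 3: row/col 3 already zero → sign 0
signature = (2, 1, 1)

Answer: (2, 1, 1)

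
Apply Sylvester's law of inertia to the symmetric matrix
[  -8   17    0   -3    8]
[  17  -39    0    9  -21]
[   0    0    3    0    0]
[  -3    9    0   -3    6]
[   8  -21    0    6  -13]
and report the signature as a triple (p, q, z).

step 0: pivot -8 → sign −
step 1: pivot -23/8 → sign −
step 2: pivot 3 → sign +
step 3: pivot 12/23 → sign +
step 4: pivot -1/4 → sign −
signature = (2, 3, 0)

Answer: (2, 3, 0)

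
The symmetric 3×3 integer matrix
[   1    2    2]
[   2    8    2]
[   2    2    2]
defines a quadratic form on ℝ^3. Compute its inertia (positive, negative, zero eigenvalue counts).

Answer: (2, 1, 0)

Derivation:
step 0: pivot 1 → sign +
step 1: pivot 4 → sign +
step 2: pivot -3 → sign −
signature = (2, 1, 0)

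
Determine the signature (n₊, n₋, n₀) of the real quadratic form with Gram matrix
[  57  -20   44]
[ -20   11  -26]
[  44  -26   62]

step 0: pivot 57 → sign +
step 1: pivot 227/57 → sign +
step 2: pivot 6/227 → sign +
signature = (3, 0, 0)

Answer: (3, 0, 0)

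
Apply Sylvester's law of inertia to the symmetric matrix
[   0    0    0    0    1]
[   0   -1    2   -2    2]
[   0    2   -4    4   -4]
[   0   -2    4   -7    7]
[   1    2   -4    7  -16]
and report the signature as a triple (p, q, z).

step 0: pivot -1 → sign −
step 1: pivot -3 → sign −
step 2: pivot -9 → sign −
step 3: pivot 1/9 → sign +
step 4: row/col 4 already zero → sign 0
signature = (1, 3, 1)

Answer: (1, 3, 1)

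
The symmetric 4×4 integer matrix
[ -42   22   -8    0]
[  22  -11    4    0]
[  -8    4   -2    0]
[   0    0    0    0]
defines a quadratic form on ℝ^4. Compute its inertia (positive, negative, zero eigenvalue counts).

step 0: pivot -42 → sign −
step 1: pivot 11/21 → sign +
step 2: pivot -6/11 → sign −
step 3: row/col 3 already zero → sign 0
signature = (1, 2, 1)

Answer: (1, 2, 1)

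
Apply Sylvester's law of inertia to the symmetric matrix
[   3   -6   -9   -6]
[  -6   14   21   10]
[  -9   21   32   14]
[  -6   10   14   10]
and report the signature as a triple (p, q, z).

step 0: pivot 3 → sign +
step 1: pivot 2 → sign +
step 2: pivot 1/2 → sign +
step 3: pivot -6 → sign −
signature = (3, 1, 0)

Answer: (3, 1, 0)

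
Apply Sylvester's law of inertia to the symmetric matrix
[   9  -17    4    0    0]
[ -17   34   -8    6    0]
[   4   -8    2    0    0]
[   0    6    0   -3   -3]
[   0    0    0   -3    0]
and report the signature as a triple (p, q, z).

step 0: pivot 9 → sign +
step 1: pivot 17/9 → sign +
step 2: pivot 2/17 → sign +
step 3: pivot -39 → sign −
step 4: pivot 3/13 → sign +
signature = (4, 1, 0)

Answer: (4, 1, 0)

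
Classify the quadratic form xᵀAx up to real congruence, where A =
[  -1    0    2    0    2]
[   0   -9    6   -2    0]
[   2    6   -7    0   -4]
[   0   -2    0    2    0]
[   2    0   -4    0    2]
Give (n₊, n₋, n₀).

step 0: pivot -1 → sign −
step 1: pivot -9 → sign −
step 2: pivot 1 → sign +
step 3: pivot 2/3 → sign +
step 4: pivot 6 → sign +
signature = (3, 2, 0)

Answer: (3, 2, 0)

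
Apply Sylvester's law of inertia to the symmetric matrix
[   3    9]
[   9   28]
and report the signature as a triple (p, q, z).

step 0: pivot 3 → sign +
step 1: pivot 1 → sign +
signature = (2, 0, 0)

Answer: (2, 0, 0)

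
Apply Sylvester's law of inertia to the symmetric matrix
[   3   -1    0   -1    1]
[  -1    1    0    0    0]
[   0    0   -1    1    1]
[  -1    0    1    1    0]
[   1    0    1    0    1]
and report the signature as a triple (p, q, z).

Answer: (3, 1, 1)

Derivation:
step 0: pivot 3 → sign +
step 1: pivot 2/3 → sign +
step 2: pivot -1 → sign −
step 3: pivot 3/2 → sign +
step 4: row/col 4 already zero → sign 0
signature = (3, 1, 1)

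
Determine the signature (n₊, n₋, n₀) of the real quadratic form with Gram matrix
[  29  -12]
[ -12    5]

step 0: pivot 29 → sign +
step 1: pivot 1/29 → sign +
signature = (2, 0, 0)

Answer: (2, 0, 0)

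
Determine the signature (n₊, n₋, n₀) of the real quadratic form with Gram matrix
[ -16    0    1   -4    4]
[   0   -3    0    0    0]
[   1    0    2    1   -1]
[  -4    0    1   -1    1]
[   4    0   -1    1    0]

Answer: (2, 3, 0)

Derivation:
step 0: pivot -16 → sign −
step 1: pivot -3 → sign −
step 2: pivot 33/16 → sign +
step 3: pivot -3/11 → sign −
step 4: pivot 1 → sign +
signature = (2, 3, 0)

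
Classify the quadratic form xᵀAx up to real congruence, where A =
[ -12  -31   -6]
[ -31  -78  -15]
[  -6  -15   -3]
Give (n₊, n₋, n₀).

step 0: pivot -12 → sign −
step 1: pivot 25/12 → sign +
step 2: pivot -3/25 → sign −
signature = (1, 2, 0)

Answer: (1, 2, 0)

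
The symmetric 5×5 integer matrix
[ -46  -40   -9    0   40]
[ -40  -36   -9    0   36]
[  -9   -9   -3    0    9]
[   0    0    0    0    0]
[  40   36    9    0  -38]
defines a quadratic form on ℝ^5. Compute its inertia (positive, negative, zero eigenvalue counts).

Answer: (0, 4, 1)

Derivation:
step 0: pivot -46 → sign −
step 1: pivot -28/23 → sign −
step 2: pivot -3/28 → sign −
step 3: pivot -2 → sign −
step 4: row/col 4 already zero → sign 0
signature = (0, 4, 1)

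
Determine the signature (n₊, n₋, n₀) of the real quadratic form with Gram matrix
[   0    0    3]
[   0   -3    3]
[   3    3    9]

Answer: (1, 2, 0)

Derivation:
step 0: pivot -3 → sign −
step 1: pivot 12 → sign +
step 2: pivot -3/4 → sign −
signature = (1, 2, 0)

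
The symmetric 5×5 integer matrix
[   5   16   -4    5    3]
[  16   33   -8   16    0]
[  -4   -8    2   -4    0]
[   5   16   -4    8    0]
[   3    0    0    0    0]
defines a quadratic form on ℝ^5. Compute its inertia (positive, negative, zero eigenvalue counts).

step 0: pivot 5 → sign +
step 1: pivot -91/5 → sign −
step 2: pivot 6/91 → sign +
step 3: pivot 3 → sign +
step 4: row/col 4 already zero → sign 0
signature = (3, 1, 1)

Answer: (3, 1, 1)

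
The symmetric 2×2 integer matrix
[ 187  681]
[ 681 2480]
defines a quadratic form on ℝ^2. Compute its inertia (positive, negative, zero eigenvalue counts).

Answer: (1, 1, 0)

Derivation:
step 0: pivot 187 → sign +
step 1: pivot -1/187 → sign −
signature = (1, 1, 0)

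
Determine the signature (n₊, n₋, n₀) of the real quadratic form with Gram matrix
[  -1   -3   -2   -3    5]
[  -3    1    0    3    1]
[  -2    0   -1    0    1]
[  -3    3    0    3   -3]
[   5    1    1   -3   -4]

Answer: (2, 2, 1)

Derivation:
step 0: pivot -1 → sign −
step 1: pivot 10 → sign +
step 2: pivot -3/5 → sign −
step 3: pivot 2 → sign +
step 4: row/col 4 already zero → sign 0
signature = (2, 2, 1)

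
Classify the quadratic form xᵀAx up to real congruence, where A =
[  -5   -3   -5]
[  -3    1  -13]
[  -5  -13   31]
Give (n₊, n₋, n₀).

step 0: pivot -5 → sign −
step 1: pivot 14/5 → sign +
step 2: pivot 2/7 → sign +
signature = (2, 1, 0)

Answer: (2, 1, 0)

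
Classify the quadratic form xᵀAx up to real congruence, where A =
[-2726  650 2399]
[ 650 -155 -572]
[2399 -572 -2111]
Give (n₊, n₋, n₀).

Answer: (1, 2, 0)

Derivation:
step 0: pivot -2726 → sign −
step 1: pivot -15/1363 → sign −
step 2: pivot 3/10 → sign +
signature = (1, 2, 0)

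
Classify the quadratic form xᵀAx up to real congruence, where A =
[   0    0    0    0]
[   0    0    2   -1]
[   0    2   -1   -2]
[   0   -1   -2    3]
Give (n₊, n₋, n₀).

Answer: (2, 1, 1)

Derivation:
step 0: pivot -1 → sign −
step 1: pivot 4 → sign +
step 2: pivot 3/4 → sign +
step 3: row/col 3 already zero → sign 0
signature = (2, 1, 1)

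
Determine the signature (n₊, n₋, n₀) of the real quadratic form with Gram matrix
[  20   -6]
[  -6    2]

Answer: (2, 0, 0)

Derivation:
step 0: pivot 20 → sign +
step 1: pivot 1/5 → sign +
signature = (2, 0, 0)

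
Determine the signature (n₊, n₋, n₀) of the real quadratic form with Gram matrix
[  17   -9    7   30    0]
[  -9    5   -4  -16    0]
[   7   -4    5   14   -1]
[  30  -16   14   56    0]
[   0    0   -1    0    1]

step 0: pivot 17 → sign +
step 1: pivot 4/17 → sign +
step 2: pivot 7/4 → sign +
step 3: pivot 12/7 → sign +
step 4: row/col 4 already zero → sign 0
signature = (4, 0, 1)

Answer: (4, 0, 1)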